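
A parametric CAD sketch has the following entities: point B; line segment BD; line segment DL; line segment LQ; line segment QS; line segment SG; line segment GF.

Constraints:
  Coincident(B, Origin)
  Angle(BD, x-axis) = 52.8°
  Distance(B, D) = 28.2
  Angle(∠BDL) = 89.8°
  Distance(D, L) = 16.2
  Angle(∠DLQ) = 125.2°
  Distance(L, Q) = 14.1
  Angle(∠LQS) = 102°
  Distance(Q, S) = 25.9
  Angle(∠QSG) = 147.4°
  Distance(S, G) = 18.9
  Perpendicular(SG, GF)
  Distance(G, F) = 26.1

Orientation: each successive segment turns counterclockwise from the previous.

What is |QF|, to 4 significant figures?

42.49

∠QSG = 147.4° gives SG at -51.60° from the x-axis; with |SG| = 18.9, G = (5.044, -12.68). SG is perpendicular to GF, so GF runs at 38.40°; with |GF| = 26.1, F = (25.50, 3.534). Then |QF| = |F − Q| = 42.49.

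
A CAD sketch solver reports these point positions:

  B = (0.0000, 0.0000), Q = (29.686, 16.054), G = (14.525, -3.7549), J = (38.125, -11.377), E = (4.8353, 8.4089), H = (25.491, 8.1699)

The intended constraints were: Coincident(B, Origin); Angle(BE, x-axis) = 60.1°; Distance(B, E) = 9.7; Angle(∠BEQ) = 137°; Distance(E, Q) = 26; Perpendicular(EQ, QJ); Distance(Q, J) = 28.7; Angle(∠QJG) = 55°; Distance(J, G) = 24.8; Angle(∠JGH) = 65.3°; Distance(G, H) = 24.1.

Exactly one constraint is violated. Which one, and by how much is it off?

Distance(G, H) = 24.1 — off by 7.90.

B = (0.00, 0.00) ✓; BE at 60.10° ✓; |BE| = 9.700 ✓; ∠BEQ = 137.0° ✓; |EQ| = 26.00 ✓; ∠(EQ, QJ) = 90.00° ✓; |QJ| = 28.70 ✓; ∠QJG = 55.00° ✓; |JG| = 24.80 ✓; ∠JGH = 65.30° ✓; |GH| = 16.20 ✗.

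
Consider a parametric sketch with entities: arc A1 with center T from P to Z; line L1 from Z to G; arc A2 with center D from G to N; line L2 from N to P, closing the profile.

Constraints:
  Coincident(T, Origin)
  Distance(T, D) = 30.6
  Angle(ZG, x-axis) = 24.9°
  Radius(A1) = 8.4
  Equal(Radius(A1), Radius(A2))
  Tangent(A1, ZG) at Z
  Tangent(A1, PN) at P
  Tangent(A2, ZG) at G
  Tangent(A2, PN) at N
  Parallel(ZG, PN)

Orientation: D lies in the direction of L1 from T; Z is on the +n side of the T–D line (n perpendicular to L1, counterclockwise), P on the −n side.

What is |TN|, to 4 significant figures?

31.73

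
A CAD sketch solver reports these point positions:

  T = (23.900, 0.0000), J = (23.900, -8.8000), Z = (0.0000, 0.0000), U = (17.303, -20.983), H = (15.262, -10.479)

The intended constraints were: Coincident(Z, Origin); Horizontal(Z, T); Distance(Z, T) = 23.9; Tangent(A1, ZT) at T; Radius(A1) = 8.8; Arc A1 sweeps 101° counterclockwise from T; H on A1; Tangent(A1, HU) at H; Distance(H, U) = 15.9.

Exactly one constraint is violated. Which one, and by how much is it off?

Distance(H, U) = 15.9 — off by 5.20.

Z = (0.00, 0.00) ✓; Z.y = 0.00, T.y = 0.00 ✓; |ZT| = 23.90 ✓; ∠(JT, TZ) = 90.00° ✓; |JT| = 8.800 ✓; bearing(J→H) − bearing(J→T) = 101.0° ✓; |JH| = 8.800 ✓; ∠(JH, HU) = 90.00° ✓; |HU| = 10.70 ✗.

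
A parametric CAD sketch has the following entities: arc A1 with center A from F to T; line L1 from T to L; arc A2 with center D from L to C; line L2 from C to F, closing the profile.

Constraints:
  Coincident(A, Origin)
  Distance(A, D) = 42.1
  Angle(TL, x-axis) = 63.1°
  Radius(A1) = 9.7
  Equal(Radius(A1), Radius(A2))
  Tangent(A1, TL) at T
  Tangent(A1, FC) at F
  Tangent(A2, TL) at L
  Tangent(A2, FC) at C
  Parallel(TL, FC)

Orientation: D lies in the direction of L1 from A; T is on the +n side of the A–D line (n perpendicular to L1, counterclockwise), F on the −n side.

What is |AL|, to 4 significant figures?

43.20

Tangency of A1 to both parallel lines with radius 9.7 puts T and F at A ± 9.7·n: T = (-8.650, 4.389), F = (8.650, -4.389). Equal radii place L and C the same way about D: L = D + 9.7·n = (10.40, 41.93), C = D − 9.7·n = (27.70, 33.16). Then |AL| = |L − A| = 43.20.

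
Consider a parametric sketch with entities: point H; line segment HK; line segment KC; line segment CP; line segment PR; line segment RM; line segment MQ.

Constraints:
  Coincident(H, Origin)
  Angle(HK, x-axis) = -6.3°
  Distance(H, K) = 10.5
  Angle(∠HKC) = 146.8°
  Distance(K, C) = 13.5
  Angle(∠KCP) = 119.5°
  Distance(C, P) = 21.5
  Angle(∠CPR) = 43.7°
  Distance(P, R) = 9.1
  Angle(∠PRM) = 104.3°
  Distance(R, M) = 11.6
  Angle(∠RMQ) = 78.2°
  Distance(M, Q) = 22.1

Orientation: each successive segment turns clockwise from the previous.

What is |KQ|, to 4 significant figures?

38.60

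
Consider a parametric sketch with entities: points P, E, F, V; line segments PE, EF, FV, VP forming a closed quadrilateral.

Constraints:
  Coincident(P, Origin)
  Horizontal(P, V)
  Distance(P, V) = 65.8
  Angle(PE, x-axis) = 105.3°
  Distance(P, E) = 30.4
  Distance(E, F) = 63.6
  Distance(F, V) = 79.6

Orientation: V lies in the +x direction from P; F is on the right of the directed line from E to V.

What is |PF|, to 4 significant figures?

34.78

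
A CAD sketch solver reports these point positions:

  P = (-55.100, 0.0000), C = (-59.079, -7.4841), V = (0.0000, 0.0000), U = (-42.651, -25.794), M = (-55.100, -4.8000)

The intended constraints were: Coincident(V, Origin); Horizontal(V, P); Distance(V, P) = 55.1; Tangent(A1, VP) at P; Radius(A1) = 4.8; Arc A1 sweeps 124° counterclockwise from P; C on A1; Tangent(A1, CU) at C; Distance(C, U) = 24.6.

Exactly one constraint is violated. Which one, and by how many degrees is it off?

Tangent(A1, CU) at C — off by 7.90°.

V = (0.00, 0.00) ✓; V.y = 0.00, P.y = 0.00 ✓; |VP| = 55.10 ✓; ∠(MP, PV) = 90.00° ✓; |MP| = 4.800 ✓; bearing(M→C) − bearing(M→P) = 124.0° ✓; |MC| = 4.800 ✓; ∠(MC, CU) = 82.10° ✗; |CU| = 24.60 ✓.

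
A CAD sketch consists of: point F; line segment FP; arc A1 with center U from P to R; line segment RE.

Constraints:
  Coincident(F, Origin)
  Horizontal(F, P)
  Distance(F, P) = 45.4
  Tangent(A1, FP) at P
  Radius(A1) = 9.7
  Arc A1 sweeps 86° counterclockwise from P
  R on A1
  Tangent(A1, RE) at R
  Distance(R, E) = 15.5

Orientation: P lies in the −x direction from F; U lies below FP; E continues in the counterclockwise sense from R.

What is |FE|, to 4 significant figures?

61.26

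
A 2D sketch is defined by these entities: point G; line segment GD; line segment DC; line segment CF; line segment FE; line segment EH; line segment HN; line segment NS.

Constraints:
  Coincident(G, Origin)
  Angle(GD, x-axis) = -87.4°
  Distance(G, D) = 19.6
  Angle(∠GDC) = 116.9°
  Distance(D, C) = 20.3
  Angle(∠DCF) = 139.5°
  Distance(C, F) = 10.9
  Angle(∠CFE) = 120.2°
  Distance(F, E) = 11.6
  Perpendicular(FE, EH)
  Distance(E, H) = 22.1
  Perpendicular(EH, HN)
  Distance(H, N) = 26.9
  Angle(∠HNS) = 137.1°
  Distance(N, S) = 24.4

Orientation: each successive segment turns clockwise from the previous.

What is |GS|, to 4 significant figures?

58.14

G is at the origin; GD runs at -87.4° with length 19.6, so D = (0.8891, -19.58). ∠GDC = 116.9° gives DC at -150.5° from the x-axis; with |DC| = 20.3, C = (-16.78, -29.58). ∠DCF = 139.5° gives CF at 169.0° from the x-axis; with |CF| = 10.9, F = (-27.48, -27.50). ∠CFE = 120.2° gives FE at 109.2° from the x-axis; with |FE| = 11.6, E = (-31.29, -16.54). The perpendicularity gives EH at right angles to FE, so EH runs at 19.20°; with |EH| = 22.1, H = (-10.42, -9.273). EH is perpendicular to HN, so HN runs at -70.80°; with |HN| = 26.9, N = (-1.576, -34.68). ∠HNS = 137.1° gives NS at -113.7° from the x-axis; with |NS| = 24.4, S = (-11.38, -57.02). Then |GS| = |S − G| = 58.14.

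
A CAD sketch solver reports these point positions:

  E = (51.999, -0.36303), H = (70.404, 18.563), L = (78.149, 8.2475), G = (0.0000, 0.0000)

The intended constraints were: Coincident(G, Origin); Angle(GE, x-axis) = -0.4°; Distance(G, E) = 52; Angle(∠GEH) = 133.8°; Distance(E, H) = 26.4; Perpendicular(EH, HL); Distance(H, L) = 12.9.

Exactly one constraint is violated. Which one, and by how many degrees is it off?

Perpendicular(EH, HL) — off by 8.90°.

G = (0.00, 0.00) ✓; GE at -0.4000° ✓; |GE| = 52.00 ✓; ∠GEH = 133.8° ✓; |EH| = 26.40 ✓; ∠(EH, HL) = 98.90° ✗; |HL| = 12.90 ✓.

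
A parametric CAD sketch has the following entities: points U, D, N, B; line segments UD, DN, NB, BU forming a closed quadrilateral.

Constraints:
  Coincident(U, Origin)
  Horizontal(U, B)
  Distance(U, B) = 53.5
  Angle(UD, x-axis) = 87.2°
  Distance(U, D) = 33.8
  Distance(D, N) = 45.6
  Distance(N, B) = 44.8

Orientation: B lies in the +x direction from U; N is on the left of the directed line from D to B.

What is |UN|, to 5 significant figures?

63.810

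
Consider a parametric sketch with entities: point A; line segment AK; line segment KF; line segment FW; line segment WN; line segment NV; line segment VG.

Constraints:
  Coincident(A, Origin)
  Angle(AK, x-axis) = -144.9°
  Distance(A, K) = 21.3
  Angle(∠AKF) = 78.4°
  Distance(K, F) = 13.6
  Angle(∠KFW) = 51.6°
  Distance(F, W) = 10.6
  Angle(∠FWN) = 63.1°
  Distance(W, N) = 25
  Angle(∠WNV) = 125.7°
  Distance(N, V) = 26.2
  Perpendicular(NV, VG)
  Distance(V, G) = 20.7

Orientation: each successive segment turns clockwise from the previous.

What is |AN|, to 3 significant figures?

36.1

∠KFW = 51.6° gives FW at -14.9° from the x-axis; with |FW| = 10.6, W = (-12.6, -2.50). ∠FWN = 63.1° gives WN at -132° from the x-axis; with |WN| = 25.0, N = (-29.3, -21.1). Then |AN| = |N − A| = 36.1.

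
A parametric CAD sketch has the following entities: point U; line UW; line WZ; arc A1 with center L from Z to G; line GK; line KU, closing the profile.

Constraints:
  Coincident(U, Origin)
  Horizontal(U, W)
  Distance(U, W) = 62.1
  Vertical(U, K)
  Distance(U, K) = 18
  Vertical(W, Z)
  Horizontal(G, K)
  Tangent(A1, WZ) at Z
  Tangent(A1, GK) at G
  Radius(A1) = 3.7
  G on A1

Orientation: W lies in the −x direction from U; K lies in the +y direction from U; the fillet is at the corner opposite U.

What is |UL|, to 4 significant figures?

60.13

U and K share the same x with |UK| = 18.0 and K on the +y side, so K = (0.000, 18.00). The virtual corner opposite U is at (-62.10, 18.00). A1 meets WZ tangentially, so LZ is at right angles to WZ and A1 meets GK tangentially, so LG is at right angles to GK, with radius 3.7, so the center L sits 3.7 in from both sides at L = (-58.40, 14.30). Then |UL| = |L − U| = 60.13.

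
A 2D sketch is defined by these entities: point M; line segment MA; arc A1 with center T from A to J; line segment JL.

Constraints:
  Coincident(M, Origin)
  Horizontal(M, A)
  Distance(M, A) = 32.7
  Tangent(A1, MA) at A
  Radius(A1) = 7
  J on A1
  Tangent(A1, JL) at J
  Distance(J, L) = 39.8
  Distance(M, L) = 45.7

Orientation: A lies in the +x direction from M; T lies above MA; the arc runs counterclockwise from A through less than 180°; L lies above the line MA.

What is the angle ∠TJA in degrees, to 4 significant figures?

26.87°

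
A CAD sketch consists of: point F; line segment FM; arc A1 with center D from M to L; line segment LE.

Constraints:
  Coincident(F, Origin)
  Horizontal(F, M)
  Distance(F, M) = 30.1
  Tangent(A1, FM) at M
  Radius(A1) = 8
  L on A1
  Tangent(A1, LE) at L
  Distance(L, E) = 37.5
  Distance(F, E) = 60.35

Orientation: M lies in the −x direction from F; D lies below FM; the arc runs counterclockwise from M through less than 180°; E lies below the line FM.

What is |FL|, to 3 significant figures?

38.8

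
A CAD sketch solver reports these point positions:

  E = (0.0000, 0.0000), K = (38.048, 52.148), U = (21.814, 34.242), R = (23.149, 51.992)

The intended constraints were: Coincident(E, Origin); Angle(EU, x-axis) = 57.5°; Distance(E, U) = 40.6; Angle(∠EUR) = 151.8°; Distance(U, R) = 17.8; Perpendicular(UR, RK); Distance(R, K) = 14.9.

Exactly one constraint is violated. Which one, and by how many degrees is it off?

Perpendicular(UR, RK) — off by 4.90°.

E = (0.00, 0.00) ✓; EU at 57.50° ✓; |EU| = 40.60 ✓; ∠EUR = 151.8° ✓; |UR| = 17.80 ✓; ∠(UR, RK) = 85.10° ✗; |RK| = 14.90 ✓.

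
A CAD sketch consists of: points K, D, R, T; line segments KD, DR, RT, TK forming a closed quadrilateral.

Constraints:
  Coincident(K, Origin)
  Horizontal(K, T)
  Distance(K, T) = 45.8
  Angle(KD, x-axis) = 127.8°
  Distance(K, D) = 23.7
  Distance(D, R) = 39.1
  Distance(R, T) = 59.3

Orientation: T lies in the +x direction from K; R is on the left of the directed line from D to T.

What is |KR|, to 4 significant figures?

49.45

K is at the origin; KT is horizontal with |KT| = 45.8 and T in +x, so T = (45.8, 0). KD runs at 127.8° with |KD| = 23.7, so D = (-14.53, 18.73). R is determined by |DR| = 39.1 and |RT| = 59.3 together: it lies at the intersection of circle(D, 39.1) and circle(T, 59.3). With |DT| = 63.17, the foot of the radical line on DT is 15.85 from D and the perpendicular offset is √(39.1² − 15.85²) = 35.74. Taking the left-of-DT solution: R = (11.21, 48.16).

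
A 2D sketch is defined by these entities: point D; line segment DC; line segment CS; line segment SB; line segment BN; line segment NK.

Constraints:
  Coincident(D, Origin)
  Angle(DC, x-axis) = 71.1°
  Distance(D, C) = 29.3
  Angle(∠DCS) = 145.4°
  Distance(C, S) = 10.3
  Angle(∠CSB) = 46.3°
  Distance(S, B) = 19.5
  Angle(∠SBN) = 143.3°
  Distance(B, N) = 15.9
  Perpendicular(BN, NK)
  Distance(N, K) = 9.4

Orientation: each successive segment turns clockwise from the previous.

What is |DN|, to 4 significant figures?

5.270

D is at the origin; DC runs at 71.1° with length 29.3, so C = (9.491, 27.72). ∠DCS = 145.4° gives CS at 36.50° from the x-axis; with |CS| = 10.3, S = (17.77, 33.85). ∠CSB = 46.3° gives SB at -97.20° from the x-axis; with |SB| = 19.5, B = (15.33, 14.50). ∠SBN = 143.3° gives BN at -133.9° from the x-axis; with |BN| = 15.9, N = (4.301, 3.044). Then |DN| = |N − D| = 5.270.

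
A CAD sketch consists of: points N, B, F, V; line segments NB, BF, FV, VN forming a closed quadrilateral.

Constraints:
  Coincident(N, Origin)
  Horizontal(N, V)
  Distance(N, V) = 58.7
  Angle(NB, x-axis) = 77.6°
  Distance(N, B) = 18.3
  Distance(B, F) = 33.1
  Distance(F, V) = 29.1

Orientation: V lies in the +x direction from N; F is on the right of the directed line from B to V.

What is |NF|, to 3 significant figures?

29.9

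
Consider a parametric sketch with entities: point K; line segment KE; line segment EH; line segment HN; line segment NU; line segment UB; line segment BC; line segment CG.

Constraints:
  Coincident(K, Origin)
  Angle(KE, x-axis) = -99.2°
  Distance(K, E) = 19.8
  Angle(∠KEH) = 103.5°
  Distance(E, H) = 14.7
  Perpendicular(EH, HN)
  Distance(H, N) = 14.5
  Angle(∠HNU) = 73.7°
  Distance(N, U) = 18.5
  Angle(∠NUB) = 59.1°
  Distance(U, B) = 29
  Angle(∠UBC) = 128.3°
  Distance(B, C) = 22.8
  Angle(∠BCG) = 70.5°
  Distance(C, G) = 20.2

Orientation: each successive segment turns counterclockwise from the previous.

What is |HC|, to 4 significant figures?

26.94

∠NUB = 59.1° gives UB at -65.50° from the x-axis; with |UB| = 29.0, B = (9.633, -36.17). ∠UBC = 128.3° gives BC at -13.80° from the x-axis; with |BC| = 22.8, C = (31.77, -41.61). Then |HC| = |C − H| = 26.94.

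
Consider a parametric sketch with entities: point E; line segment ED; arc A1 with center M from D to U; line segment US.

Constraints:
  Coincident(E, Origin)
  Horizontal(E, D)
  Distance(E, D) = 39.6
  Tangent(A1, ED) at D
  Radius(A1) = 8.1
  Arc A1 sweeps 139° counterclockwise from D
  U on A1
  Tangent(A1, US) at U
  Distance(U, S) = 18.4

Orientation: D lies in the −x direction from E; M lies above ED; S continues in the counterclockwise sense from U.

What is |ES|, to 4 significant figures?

54.88

E is at the origin; ED is horizontal with |ED| = 39.6 and D on the −x side, so D = (-39.60, 0.000). The tangent condition forces MD to be normal to ED, so M = D + (0, 8.1) = (-39.60, 8.100). On A1, D sits at bearing -90° from M; a 139° counterclockwise sweep puts U at bearing 49°, so U = M + 8.1·(cos 49°, sin 49°) = (-34.29, 14.21). Since A1 is tangent to US there, MU ⟂ US, so US runs along (−sin 49°, cos 49°); with |US| = 18.4, S = (-48.17, 26.28). Then |ES| = |S − E| = 54.88.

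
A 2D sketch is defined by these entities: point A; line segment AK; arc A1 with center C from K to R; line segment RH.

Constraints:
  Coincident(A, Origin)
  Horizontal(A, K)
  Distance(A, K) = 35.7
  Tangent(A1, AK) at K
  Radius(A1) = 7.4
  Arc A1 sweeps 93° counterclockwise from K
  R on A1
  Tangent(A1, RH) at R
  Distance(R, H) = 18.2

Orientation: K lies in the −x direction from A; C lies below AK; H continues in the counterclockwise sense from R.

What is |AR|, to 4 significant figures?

43.79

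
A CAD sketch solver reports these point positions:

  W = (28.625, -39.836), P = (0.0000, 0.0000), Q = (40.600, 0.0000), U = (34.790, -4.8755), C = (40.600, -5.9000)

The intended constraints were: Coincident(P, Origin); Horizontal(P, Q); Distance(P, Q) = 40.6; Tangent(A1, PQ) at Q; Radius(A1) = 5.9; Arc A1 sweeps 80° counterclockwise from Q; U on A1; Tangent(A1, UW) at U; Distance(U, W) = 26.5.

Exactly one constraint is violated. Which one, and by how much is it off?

Distance(U, W) = 26.5 — off by 9.00.

P = (0.00, 0.00) ✓; P.y = 0.00, Q.y = 0.00 ✓; |PQ| = 40.60 ✓; ∠(CQ, QP) = 90.00° ✓; |CQ| = 5.900 ✓; bearing(C→U) − bearing(C→Q) = 80.00° ✓; |CU| = 5.900 ✓; ∠(CU, UW) = 90.00° ✓; |UW| = 35.50 ✗.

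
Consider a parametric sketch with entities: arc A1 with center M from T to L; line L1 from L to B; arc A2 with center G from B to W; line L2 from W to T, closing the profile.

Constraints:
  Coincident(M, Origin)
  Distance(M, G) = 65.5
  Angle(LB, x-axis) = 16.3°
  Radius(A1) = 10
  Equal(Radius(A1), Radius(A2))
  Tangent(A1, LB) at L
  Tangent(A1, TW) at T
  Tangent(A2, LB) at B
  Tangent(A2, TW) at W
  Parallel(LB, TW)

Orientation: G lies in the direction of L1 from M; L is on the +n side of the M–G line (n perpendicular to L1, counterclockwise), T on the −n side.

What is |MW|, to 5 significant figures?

66.259

Tangency of A1 to both parallel lines with radius 10.0 puts L and T at M ± 10.0·n: L = (-2.8067, 9.5981), T = (2.8067, -9.5981). Equal radii place B and W the same way about G: B = G + 10.0·n = (60.061, 27.982), W = G − 10.0·n = (65.674, 8.7856). Then |MW| = |W − M| = 66.259.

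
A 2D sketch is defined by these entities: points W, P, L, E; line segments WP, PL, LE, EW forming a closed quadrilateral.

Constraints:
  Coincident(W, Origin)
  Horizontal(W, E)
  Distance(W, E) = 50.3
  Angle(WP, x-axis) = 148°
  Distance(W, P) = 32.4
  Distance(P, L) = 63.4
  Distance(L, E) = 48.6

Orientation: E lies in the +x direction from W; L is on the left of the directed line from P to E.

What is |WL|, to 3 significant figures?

53.3

Checks: |PL| = 63.40 ✓; |LE| = 48.60 ✓.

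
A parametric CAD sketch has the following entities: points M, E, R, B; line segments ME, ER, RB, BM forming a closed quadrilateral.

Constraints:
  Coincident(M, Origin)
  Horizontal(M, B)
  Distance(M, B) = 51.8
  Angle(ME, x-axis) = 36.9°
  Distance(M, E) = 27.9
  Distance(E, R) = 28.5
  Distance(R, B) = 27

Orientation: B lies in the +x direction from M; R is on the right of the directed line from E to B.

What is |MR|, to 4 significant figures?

29.54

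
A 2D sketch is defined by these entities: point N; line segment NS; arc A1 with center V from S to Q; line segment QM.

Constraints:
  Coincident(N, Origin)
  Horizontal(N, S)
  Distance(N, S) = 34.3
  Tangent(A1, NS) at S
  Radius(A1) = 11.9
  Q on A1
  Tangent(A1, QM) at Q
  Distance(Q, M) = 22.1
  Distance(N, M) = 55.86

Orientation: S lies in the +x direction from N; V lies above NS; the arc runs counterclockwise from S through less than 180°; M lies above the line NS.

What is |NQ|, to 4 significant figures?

48.02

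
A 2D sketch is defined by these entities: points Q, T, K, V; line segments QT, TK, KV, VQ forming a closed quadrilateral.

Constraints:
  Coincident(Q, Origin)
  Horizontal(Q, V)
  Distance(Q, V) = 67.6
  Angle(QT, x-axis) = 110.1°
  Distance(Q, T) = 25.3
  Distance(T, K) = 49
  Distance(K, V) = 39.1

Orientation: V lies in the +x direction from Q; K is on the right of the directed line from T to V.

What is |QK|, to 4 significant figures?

30.09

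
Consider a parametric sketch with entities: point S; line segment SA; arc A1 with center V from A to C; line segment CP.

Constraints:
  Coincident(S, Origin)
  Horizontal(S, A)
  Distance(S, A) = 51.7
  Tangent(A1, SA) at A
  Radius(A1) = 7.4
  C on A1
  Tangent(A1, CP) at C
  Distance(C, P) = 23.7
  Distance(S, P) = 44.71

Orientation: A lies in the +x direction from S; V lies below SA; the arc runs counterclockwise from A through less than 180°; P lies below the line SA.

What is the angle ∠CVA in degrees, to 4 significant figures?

67.95°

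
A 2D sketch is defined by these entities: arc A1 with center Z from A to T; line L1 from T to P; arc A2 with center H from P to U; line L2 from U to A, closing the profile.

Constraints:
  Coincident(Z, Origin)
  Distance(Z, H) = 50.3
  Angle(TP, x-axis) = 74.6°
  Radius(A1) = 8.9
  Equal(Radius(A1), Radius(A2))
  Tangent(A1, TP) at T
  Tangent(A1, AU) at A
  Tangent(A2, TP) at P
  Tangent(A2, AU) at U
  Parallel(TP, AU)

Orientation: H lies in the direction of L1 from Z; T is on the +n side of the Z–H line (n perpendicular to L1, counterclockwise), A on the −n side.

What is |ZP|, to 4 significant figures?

51.08

Tangency of A1 to both parallel lines with radius 8.9 puts T and A at Z ± 8.9·n: T = (-8.580, 2.363), A = (8.580, -2.363). Equal radii place P and U the same way about H: P = H + 8.9·n = (4.777, 50.86), U = H − 8.9·n = (21.94, 46.13). Then |ZP| = |P − Z| = 51.08.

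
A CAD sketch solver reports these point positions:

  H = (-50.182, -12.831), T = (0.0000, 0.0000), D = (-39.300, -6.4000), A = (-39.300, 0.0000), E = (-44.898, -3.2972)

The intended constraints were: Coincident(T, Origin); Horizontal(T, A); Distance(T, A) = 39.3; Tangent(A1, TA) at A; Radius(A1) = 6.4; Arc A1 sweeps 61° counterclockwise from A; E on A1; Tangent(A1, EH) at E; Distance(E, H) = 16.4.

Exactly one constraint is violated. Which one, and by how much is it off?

Distance(E, H) = 16.4 — off by 5.50.

T = (0.00, 0.00) ✓; T.y = 0.00, A.y = 0.00 ✓; |TA| = 39.30 ✓; ∠(DA, AT) = 90.00° ✓; |DA| = 6.400 ✓; bearing(D→E) − bearing(D→A) = 61.00° ✓; |DE| = 6.400 ✓; ∠(DE, EH) = 90.00° ✓; |EH| = 10.90 ✗.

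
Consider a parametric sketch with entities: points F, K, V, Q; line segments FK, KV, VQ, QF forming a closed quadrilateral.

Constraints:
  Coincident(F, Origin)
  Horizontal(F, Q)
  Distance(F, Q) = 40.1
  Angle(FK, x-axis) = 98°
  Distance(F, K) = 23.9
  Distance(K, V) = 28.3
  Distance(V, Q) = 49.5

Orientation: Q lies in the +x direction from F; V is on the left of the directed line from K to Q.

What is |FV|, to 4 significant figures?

46.73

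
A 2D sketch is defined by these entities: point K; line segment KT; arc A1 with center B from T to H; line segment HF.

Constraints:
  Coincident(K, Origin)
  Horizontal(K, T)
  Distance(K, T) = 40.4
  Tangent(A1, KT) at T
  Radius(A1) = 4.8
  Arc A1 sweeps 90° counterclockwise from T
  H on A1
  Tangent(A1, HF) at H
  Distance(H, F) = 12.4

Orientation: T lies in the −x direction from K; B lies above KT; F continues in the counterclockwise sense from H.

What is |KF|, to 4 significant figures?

39.54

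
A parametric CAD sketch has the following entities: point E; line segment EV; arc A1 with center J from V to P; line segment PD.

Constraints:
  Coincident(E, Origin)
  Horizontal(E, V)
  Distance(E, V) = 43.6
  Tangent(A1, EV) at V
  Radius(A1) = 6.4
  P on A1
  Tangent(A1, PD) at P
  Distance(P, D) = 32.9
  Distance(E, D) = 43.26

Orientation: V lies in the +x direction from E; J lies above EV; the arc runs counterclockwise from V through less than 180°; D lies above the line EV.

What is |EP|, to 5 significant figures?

49.455

E is at the origin; E and V share the same y with |EV| = 43.6 and V on the +x side, so V = (43.600, 0.0000). The tangent condition forces JV to be normal to EV, so J = V + (0, 6.4) = (43.600, 6.4000). Since JP ⟂ PD (tangency), |JD| = √(6.4² + 32.9²) = 33.517 regardless of where P sits on A1. So D lies on both circle(E, 43.26) and circle(J, 33.517); the above-EV intersection is D = (25.745, 34.765). P is the foot of the tangent from D: P = (48.266, 10.781).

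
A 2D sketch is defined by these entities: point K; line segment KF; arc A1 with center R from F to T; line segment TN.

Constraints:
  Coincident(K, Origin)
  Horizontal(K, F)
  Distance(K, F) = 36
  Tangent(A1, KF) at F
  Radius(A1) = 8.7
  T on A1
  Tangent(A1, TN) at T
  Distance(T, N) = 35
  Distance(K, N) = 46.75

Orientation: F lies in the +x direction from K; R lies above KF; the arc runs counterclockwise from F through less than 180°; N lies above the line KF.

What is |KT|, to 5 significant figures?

45.100

Checks: ∠(RF, FK) = 90.00° ✓; |RT| = 8.700 ✓; ∠(RT, TN) = 90.00° ✓; |TN| = 35.00 ✓; |KN| = 46.75 ✓.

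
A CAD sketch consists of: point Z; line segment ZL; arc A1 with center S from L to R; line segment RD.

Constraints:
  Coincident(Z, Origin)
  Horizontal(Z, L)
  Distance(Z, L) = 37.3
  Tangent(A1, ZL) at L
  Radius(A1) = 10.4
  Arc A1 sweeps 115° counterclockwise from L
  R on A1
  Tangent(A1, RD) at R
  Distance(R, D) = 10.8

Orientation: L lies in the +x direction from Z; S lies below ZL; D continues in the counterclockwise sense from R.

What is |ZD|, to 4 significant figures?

40.70

On A1, L sits at bearing 90° from S; a 115° counterclockwise sweep puts R at bearing 205°, so R = S + 10.4·(cos 205°, sin 205°) = (27.87, -14.80). Since A1 is tangent to RD there, SR ⟂ RD, so RD runs along (−sin 205°, cos 205°); with |RD| = 10.8, D = (32.44, -24.58). Then |ZD| = |D − Z| = 40.70.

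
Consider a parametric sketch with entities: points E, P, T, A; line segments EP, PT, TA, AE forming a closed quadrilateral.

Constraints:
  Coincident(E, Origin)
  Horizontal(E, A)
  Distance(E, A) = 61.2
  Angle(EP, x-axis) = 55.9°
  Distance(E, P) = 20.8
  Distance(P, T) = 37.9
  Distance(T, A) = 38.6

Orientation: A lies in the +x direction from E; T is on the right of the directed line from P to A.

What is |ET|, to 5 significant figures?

32.022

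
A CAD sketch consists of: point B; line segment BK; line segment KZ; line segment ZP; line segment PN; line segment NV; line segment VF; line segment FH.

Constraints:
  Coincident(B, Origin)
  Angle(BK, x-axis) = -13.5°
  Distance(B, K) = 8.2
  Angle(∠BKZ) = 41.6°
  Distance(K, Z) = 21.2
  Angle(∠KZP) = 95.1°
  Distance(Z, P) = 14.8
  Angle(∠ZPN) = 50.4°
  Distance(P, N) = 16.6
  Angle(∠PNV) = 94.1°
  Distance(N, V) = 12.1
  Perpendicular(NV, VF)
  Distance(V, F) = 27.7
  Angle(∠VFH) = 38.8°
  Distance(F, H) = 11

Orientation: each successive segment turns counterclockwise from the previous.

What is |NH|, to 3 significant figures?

19.8

The perpendicularity gives VF at right angles to NV, so VF runs at 155°; with |VF| = 27.7, F = (-21.6, 24.8). ∠VFH = 38.8° gives FH at -63.5° from the x-axis; with |FH| = 11.0, H = (-16.7, 15.0). Then |NH| = |H − N| = 19.8.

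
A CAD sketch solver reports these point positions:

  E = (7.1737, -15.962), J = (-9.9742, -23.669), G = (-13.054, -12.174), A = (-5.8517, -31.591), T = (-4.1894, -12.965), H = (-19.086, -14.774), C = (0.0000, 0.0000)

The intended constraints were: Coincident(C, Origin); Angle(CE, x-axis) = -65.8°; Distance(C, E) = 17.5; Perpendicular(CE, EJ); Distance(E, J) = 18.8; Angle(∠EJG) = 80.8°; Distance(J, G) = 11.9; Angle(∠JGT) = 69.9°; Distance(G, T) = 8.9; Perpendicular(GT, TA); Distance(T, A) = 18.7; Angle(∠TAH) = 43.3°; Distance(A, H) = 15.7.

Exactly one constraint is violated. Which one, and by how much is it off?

Distance(A, H) = 15.7 — off by 5.70.

C = (0.00, 0.00) ✓; CE at -65.80° ✓; |CE| = 17.50 ✓; ∠(CE, EJ) = 90.00° ✓; |EJ| = 18.80 ✓; ∠EJG = 80.80° ✓; |JG| = 11.90 ✓; ∠JGT = 69.90° ✓; |GT| = 8.900 ✓; ∠(GT, TA) = 90.00° ✓; |TA| = 18.70 ✓; ∠TAH = 43.30° ✓; |AH| = 21.40 ✗.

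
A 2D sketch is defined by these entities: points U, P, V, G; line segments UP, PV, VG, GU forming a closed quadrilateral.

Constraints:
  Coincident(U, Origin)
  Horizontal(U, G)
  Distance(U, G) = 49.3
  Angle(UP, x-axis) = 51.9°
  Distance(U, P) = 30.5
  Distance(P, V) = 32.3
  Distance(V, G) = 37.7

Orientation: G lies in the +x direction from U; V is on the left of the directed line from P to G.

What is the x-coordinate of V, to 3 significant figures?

48.1

Checks: |PV| = 32.30 ✓; |VG| = 37.70 ✓.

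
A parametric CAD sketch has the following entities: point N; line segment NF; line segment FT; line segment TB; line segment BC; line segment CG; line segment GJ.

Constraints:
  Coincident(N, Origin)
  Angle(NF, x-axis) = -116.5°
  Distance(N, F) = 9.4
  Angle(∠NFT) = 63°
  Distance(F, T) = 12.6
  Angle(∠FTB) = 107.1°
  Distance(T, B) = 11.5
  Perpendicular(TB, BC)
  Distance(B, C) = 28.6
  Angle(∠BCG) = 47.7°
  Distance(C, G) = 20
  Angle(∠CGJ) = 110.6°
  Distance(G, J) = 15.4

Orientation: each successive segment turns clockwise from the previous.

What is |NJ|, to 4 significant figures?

10.10

N is at the origin; NF runs at -116.5° with length 9.4, so F = (-4.194, -8.412). ∠NFT = 63.0° gives FT at 126.5° from the x-axis; with |FT| = 12.6, T = (-11.69, 1.716). ∠FTB = 107.1° gives TB at 53.60° from the x-axis; with |TB| = 11.5, B = (-4.865, 10.97). TB is perpendicular to BC, so BC runs at -36.40°; with |BC| = 28.6, C = (18.16, -5.999). ∠BCG = 47.7° gives CG at -168.7° from the x-axis; with |CG| = 20.0, G = (-1.457, -9.918). ∠CGJ = 110.6° gives GJ at 121.9° from the x-axis; with |GJ| = 15.4, J = (-9.595, 3.156). Then |NJ| = |J − N| = 10.10.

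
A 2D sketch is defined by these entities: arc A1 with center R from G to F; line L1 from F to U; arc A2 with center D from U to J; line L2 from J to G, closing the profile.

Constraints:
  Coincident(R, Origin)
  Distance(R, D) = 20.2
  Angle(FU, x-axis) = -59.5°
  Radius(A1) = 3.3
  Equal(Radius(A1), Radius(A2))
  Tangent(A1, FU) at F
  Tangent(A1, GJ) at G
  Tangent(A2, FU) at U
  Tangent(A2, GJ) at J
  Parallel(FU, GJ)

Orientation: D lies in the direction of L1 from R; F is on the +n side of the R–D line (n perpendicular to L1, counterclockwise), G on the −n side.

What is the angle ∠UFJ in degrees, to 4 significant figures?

18.09°

Tangency of A1 to both parallel lines with radius 3.3 puts F and G at R ± 3.3·n: F = (2.843, 1.675), G = (-2.843, -1.675). Equal radii place U and J the same way about D: U = D + 3.3·n = (13.10, -15.73), J = D − 3.3·n = (7.409, -19.08). Then cos ∠UFJ = FU·FJ / (|FU||FJ|), giving 18.09°.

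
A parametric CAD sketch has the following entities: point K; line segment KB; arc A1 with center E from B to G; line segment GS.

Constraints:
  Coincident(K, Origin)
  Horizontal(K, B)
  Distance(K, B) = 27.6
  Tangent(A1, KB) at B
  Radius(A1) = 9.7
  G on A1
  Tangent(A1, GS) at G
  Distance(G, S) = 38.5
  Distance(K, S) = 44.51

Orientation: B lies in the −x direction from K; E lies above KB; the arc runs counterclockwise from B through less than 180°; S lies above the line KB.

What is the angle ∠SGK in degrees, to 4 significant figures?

94.40°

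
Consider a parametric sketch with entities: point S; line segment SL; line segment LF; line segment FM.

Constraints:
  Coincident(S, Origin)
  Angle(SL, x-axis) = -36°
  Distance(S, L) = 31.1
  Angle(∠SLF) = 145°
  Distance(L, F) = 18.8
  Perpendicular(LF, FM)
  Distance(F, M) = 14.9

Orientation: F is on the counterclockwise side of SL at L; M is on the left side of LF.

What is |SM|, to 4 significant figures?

44.37

S is at the origin; SL runs at -36.0° with length 31.1, so L = 31.1·(cos -36.0°, sin -36.0°) = (25.16, -18.28). ∠SLF = 145.0°, so LF runs at -36.0° + (180° − 145.0°) = -1.000° from the x-axis; with |LF| = 18.8, F = L + 18.8·(cos -1.000°, sin -1.000°) = (43.96, -18.61). LF ⟂ FM; with |FM| = 14.9 on the left of LF, M = F + 14.9·(0.01745, 0.9998) = (44.22, -3.710). Then |SM| = |M − S| = 44.37.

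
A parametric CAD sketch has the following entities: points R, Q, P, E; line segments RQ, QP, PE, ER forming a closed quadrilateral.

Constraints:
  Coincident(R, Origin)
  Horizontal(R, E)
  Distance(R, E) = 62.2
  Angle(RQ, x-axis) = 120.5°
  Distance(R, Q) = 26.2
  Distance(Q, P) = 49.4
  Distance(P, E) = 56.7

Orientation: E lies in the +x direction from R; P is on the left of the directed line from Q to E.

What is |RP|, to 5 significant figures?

55.341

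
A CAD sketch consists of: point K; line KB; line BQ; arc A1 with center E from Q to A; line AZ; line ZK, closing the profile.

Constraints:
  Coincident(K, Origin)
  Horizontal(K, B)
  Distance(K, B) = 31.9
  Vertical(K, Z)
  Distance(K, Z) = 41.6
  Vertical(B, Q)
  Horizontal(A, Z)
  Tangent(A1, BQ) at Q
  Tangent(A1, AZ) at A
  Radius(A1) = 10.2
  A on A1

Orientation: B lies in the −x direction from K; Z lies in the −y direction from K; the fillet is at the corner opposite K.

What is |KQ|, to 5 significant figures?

44.761

The virtual corner opposite K is at (-31.900, -41.600). A1 meets BQ tangentially, so EQ is at right angles to BQ and A1 meets AZ tangentially, so EA is at right angles to AZ, with radius 10.2, so the center E sits 10.2 in from both sides at E = (-21.700, -31.400). That places the tangent points at Q = (-31.900, -31.400) on BQ and A = (-21.700, -41.600) on AZ. Then |KQ| = |Q − K| = 44.761.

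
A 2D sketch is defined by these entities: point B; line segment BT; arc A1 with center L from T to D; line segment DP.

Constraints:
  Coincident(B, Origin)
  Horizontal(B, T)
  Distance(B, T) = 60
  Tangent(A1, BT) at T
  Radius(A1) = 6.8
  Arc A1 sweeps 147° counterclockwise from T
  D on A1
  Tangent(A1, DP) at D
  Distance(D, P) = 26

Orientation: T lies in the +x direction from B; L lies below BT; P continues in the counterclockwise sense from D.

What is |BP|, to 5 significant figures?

82.528

B is at the origin; BT is horizontal with |BT| = 60.0 and T on the +x side, so T = (60.000, 0.0000). A1 meets BT tangentially, so LT is at right angles to BT, so L = T + (0, -6.8) = (60.000, -6.8000). On A1, T sits at bearing 90° from L; a 147° counterclockwise sweep puts D at bearing 237°, so D = L + 6.8·(cos 237°, sin 237°) = (56.296, -12.503). A1 meets DP tangentially, so LD is at right angles to DP, so DP runs along (−sin 237°, cos 237°); with |DP| = 26.0, P = (78.102, -26.664). Then |BP| = |P − B| = 82.528.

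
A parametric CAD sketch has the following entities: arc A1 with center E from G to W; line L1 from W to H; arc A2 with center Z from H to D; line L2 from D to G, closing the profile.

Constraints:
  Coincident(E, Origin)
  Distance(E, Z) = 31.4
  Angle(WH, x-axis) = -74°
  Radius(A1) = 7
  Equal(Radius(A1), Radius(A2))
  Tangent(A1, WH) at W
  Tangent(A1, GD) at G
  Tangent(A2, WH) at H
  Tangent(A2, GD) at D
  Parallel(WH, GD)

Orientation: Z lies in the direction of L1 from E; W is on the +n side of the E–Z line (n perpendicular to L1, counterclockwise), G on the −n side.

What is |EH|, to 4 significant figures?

32.17

Tangency of A1 to both parallel lines with radius 7.0 puts W and G at E ± 7.0·n: W = (6.729, 1.929), G = (-6.729, -1.929). Equal radii place H and D the same way about Z: H = Z + 7.0·n = (15.38, -28.25), D = Z − 7.0·n = (1.926, -32.11). Then |EH| = |H − E| = 32.17.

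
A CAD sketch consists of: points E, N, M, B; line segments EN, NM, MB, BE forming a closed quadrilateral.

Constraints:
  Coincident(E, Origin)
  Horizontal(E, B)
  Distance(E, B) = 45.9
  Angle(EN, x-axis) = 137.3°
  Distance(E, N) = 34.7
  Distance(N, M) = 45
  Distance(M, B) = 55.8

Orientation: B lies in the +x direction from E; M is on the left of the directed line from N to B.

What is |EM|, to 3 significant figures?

47.6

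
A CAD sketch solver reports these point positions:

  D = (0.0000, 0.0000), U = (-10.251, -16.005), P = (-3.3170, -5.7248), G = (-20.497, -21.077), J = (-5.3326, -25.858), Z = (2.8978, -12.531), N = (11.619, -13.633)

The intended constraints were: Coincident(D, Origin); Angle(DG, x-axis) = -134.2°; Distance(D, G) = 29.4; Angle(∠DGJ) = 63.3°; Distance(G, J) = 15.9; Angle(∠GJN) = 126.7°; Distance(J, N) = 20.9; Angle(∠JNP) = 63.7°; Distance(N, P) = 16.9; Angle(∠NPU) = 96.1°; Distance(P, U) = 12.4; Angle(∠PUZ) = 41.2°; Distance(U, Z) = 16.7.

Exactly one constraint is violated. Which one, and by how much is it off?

Distance(U, Z) = 16.7 — off by 3.10.

D = (0.00, 0.00) ✓; DG at -134.2° ✓; |DG| = 29.40 ✓; ∠DGJ = 63.30° ✓; |GJ| = 15.90 ✓; ∠GJN = 126.7° ✓; |JN| = 20.90 ✓; ∠JNP = 63.70° ✓; |NP| = 16.90 ✓; ∠NPU = 96.10° ✓; |PU| = 12.40 ✓; ∠PUZ = 41.20° ✓; |UZ| = 13.60 ✗.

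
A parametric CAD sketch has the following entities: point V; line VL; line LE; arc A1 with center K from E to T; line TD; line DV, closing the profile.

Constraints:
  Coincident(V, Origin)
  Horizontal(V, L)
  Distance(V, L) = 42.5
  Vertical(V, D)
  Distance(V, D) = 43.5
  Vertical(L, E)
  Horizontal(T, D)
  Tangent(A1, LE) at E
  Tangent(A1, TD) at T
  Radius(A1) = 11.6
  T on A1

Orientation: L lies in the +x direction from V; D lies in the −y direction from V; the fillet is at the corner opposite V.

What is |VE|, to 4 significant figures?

53.14

The virtual corner opposite V is at (42.50, -43.50). Since A1 is tangent to LE there, KE ⟂ LE and since A1 is tangent to TD there, KT ⟂ TD, with radius 11.6, so the center K sits 11.6 in from both sides at K = (30.90, -31.90). That places the tangent points at E = (42.50, -31.90) on LE and T = (30.90, -43.50) on TD. Then |VE| = |E − V| = 53.14.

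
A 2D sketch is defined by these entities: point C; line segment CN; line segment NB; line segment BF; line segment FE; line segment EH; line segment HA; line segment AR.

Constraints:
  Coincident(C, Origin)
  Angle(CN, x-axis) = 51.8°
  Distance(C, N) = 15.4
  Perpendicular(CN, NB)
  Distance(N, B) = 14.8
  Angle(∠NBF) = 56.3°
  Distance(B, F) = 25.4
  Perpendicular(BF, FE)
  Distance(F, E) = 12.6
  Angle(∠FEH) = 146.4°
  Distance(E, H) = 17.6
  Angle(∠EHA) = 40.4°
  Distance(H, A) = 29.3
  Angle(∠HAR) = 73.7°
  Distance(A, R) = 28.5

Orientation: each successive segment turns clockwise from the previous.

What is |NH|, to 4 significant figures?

16.70

C is at the origin; CN runs at 51.8° with length 15.4, so N = (9.523, 12.10). The perpendicularity gives NB at right angles to CN, so NB runs at -38.20°; with |NB| = 14.8, B = (21.15, 2.950). ∠NBF = 56.3° gives BF at -161.9° from the x-axis; with |BF| = 25.4, F = (-2.989, -4.941). BF ⟂ FE, so FE runs at 108.1°; with |FE| = 12.6, E = (-6.903, 7.035). ∠FEH = 146.4° gives EH at 74.50° from the x-axis; with |EH| = 17.6, H = (-2.200, 23.99). Then |NH| = |H − N| = 16.70.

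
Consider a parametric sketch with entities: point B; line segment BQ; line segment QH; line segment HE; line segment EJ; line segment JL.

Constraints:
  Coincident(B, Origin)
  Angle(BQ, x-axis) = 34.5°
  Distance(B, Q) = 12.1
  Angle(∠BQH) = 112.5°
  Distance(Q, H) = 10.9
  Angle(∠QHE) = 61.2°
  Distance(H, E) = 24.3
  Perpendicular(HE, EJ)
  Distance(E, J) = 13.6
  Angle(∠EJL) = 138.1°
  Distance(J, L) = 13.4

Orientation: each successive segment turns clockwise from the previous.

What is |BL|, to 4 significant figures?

15.47

HE is perpendicular to EJ, so EJ runs at 118.2°; with |EJ| = 13.6, J = (-8.729, 1.420). ∠EJL = 138.1° gives JL at 76.30° from the x-axis; with |JL| = 13.4, L = (-5.555, 14.44). Then |BL| = |L − B| = 15.47.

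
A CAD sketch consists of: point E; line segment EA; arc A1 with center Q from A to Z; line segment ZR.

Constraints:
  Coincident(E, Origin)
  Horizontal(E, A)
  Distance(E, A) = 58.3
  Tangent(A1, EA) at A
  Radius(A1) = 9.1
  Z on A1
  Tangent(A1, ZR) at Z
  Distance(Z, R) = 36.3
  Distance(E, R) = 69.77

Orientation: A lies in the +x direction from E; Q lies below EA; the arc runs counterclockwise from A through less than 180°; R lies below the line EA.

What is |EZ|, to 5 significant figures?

50.219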